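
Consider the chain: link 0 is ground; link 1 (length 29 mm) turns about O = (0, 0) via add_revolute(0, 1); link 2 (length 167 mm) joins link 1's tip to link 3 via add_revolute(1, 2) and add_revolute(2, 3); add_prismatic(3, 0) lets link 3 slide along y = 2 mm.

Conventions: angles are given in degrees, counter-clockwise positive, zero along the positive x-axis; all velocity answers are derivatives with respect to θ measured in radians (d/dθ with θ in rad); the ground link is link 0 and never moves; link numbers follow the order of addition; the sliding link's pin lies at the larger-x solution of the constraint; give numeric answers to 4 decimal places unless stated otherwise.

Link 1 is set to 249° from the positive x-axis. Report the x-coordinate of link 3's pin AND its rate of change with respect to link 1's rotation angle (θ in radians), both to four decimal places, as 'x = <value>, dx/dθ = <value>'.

geometry: r = 29 mm, L = 167 mm, e = 2 mm
crank pin P = (r cos θ, r sin θ) = (-10.392671, -27.073832)
h = r sin θ − e = -27.073832 − 2 = -29.073832
x = r cos θ + √(L² − h²) = -10.392671 + 164.449726 = 154.057055
dx/dθ = −r sin θ − h·r cos θ/√(L² − h²) (θ in radians; h = -29.073832) = 25.236464

x = 154.0571, dx/dθ = 25.2365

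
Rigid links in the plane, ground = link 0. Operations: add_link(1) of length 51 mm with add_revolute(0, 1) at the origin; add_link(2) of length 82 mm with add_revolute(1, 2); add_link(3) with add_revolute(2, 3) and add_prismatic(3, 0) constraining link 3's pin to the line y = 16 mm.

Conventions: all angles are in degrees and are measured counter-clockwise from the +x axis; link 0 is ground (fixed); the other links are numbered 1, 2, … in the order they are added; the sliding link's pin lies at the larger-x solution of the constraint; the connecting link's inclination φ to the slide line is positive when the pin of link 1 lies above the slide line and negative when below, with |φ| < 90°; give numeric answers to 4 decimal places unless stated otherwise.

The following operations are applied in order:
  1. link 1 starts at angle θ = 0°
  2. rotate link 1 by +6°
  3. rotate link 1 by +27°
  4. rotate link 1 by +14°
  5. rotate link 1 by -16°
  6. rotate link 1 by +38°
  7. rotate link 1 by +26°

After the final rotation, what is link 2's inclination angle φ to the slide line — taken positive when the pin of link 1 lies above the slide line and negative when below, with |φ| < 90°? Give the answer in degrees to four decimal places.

geometry: r = 51 mm, L = 82 mm, e = 16 mm; θ starts at 0°
rotate link 1 by +6°: θ ← 0° +6° = 6°
rotate link 1 by +27°: θ ← 6° +27° = 33°
rotate link 1 by +14°: θ ← 33° +14° = 47°
rotate link 1 by -16°: θ ← 47° -16° = 31°
rotate link 1 by +38°: θ ← 31° +38° = 69°
rotate link 1 by +26°: θ ← 69° +26° = 95°
h = r sin θ − e = 50.805930 − 16 = 34.805930
sin φ = h / L = 34.805930 / 82 = 0.42446256
φ = arcsin(0.42446256) = 25.116650°

25.1166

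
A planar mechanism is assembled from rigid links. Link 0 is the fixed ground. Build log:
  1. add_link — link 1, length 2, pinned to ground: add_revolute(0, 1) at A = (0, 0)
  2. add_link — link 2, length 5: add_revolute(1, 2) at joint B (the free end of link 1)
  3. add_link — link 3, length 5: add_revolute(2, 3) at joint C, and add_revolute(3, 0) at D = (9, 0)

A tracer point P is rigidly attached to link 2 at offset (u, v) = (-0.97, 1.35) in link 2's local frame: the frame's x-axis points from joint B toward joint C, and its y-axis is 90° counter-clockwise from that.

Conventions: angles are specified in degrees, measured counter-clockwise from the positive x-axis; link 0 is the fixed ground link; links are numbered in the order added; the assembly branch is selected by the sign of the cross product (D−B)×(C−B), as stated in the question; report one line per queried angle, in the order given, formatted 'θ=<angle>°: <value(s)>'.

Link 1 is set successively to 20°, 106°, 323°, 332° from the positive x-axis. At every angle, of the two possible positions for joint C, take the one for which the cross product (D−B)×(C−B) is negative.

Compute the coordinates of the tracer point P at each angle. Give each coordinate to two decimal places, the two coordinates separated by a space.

A=(0,0), D=(9.00,0)
θ=20°: B = A + 2.00·(cos20°, sin20°) = (1.8794, 0.6840)
θ=20°: |BD| = 7.1534
θ=20°: circle(B,5.00) ∩ circle(D,5.00): a=3.5767, h=3.4939
θ=20°:   candidates: C₊=(5.7738,3.8199) cross=24.993; C₋=(5.1056,-3.1359) cross=-24.993
θ=20°:   branch - wants cross < 0 → take C=(5.1056,-3.1359) (cross=-24.993)
θ=20°: ex = (C−B)/|BC| = (0.6452,-0.7640); ey = (0.7640,0.6452)
θ=20°: P = B + -0.97·ex + 1.35·ey = (2.2849,2.2962)
θ=106°: B = A + 2.00·(cos106°, sin106°) = (-0.5513, 1.9225)
θ=106°: |BD| = 9.7428
θ=106°: circle(B,5.00) ∩ circle(D,5.00): a=4.8714, h=1.1266
θ=106°:   candidates: C₊=(4.4467,2.0657) cross=10.976; C₋=(4.0021,-0.1432) cross=-10.976
θ=106°:   branch - wants cross < 0 → take C=(4.0021,-0.1432) (cross=-10.976)
θ=106°: ex = (C−B)/|BC| = (0.9107,-0.4131); ey = (0.4131,0.9107)
θ=106°: P = B + -0.97·ex + 1.35·ey = (-0.8769,3.5527)
θ=323°: B = A + 2.00·(cos323°, sin323°) = (1.5973, -1.2036)
θ=323°: |BD| = 7.4999
θ=323°: circle(B,5.00) ∩ circle(D,5.00): a=3.7500, h=3.3072
θ=323°:   candidates: C₊=(4.7679,2.6625) cross=24.804; C₋=(5.8294,-3.8662) cross=-24.804
θ=323°:   branch - wants cross < 0 → take C=(5.8294,-3.8662) (cross=-24.804)
θ=323°: ex = (C−B)/|BC| = (0.8464,-0.5325); ey = (0.5325,0.8464)
θ=323°: P = B + -0.97·ex + 1.35·ey = (1.4951,0.4556)
θ=332°: B = A + 2.00·(cos332°, sin332°) = (1.7659, -0.9389)
θ=332°: |BD| = 7.2948
θ=332°: circle(B,5.00) ∩ circle(D,5.00): a=3.6474, h=3.4200
θ=332°:   candidates: C₊=(4.9427,2.9221) cross=24.948; C₋=(5.8232,-3.8610) cross=-24.948
θ=332°:   branch - wants cross < 0 → take C=(5.8232,-3.8610) (cross=-24.948)
θ=332°: ex = (C−B)/|BC| = (0.8115,-0.5844); ey = (0.5844,0.8115)
θ=332°: P = B + -0.97·ex + 1.35·ey = (1.7678,0.7234)

θ=20°: 2.28 2.30
θ=106°: -0.88 3.55
θ=323°: 1.50 0.46
θ=332°: 1.77 0.72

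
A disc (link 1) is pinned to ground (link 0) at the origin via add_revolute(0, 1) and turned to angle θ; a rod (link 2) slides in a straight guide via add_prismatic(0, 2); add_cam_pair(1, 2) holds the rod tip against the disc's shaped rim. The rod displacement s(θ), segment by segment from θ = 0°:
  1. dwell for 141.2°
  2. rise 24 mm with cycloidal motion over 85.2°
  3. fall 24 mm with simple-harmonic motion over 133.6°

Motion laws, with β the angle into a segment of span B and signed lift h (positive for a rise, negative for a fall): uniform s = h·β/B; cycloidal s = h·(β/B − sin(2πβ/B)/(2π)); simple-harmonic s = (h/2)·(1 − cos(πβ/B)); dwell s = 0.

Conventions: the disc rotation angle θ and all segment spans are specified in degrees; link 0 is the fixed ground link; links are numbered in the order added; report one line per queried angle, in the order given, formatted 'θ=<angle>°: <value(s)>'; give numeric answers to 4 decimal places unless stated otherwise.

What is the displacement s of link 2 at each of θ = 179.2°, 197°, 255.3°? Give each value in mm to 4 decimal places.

segment 1 (0° to 141.2°, dwell): s unchanged at 0.0000
θ = 179.2° falls in segment 2 (141.2° to 226.4°, cycloidal, h = 24): β = 179.2 − 141.2 = 38°, B = 85.2°; Δs = 24·(0.4460 − sin(2π·0.4460)/(2π)) = 9.4332; s = 0.0000 + 9.4332 = 9.4332
θ = 197° falls in segment 2 (141.2° to 226.4°, cycloidal, h = 24): β = 197 − 141.2 = 55.8°, B = 85.2°; Δs = 24·(0.6549 − sin(2π·0.6549)/(2π)) = 18.8766; s = 0.0000 + 18.8766 = 18.8766
segment 2 (141.2° to 226.4°, cycloidal, h = 24) is passed completely: s = 0.0000 + (24) = 24.0000
θ = 255.3° falls in segment 3 (226.4° to 360°, simple-harmonic, h = -24): β = 255.3 − 226.4 = 28.9°, B = 133.6°; Δs = -24/2·(1 − cos(π·0.2163)) = -2.6660; s = 24.0000 − 2.6660 = 21.3340

θ=179.2°: 9.4332
θ=197°: 18.8766
θ=255.3°: 21.3340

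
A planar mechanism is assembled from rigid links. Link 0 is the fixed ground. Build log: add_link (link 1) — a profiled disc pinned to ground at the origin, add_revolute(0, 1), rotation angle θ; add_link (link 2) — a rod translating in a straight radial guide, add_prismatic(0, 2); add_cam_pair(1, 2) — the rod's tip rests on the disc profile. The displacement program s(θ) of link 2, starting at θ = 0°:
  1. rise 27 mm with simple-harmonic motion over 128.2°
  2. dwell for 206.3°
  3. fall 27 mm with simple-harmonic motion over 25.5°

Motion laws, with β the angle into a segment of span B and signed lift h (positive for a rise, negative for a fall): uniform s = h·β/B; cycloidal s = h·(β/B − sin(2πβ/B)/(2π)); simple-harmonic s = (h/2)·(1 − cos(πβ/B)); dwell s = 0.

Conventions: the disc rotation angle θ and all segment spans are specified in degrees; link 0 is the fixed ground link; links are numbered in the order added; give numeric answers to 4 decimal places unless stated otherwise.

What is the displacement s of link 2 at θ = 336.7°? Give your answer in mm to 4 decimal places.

seg 1 [0°–128.2°] simple-harmonic, h=27: full span → s += 27 → s = 27.0000
seg 2 [128.2°–334.5°] dwell: s stays 27.0000
seg 3 [334.5°–360°] simple-harmonic, h=-27: θ=336.7° here. β=2.2, B=25.5. -27/2·(1 − cos(π·0.0863)) = -0.4928 → s = 26.5072

26.5072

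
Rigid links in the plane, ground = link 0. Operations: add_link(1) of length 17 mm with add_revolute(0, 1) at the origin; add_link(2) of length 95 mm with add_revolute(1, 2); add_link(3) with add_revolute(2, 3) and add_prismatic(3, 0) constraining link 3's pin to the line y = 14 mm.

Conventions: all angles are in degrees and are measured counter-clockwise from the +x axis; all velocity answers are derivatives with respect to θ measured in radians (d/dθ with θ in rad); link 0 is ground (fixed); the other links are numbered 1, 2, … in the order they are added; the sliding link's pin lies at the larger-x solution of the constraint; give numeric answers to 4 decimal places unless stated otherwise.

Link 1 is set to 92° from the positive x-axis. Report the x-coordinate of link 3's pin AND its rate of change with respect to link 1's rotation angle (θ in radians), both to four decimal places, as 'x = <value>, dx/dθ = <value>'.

geometry: r = 17 mm, L = 95 mm, e = 14 mm
crank pin P = (r cos θ, r sin θ) = (-0.593291, 16.989644)
h = r sin θ − e = 16.989644 − 14 = 2.989644
x = r cos θ + √(L² − h²) = -0.593291 + 94.952946 = 94.359655
dx/dθ = −r sin θ − h·r cos θ/√(L² − h²) (θ in radians; h = 2.989644) = -16.970964

x = 94.3597, dx/dθ = -16.9710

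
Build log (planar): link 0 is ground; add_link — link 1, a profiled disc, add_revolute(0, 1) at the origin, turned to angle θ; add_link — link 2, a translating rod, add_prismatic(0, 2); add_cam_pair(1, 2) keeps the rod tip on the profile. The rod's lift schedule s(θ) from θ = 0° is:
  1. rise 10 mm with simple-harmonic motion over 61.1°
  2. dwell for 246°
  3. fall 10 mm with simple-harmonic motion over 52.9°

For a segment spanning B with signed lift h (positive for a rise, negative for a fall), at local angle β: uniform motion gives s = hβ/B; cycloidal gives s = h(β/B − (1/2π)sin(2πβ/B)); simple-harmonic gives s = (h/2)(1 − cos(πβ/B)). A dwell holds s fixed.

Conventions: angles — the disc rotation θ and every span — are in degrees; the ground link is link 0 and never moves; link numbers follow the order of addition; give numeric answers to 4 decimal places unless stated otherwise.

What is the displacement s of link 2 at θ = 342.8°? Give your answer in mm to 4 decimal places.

seg 1 [0°–61.1°] simple-harmonic, h=10: full span → s += 10 → s = 10.0000
seg 2 [61.1°–307.1°] dwell: s stays 10.0000
seg 3 [307.1°–360°] simple-harmonic, h=-10: θ=342.8° here. β=35.7, B=52.9. -10/2·(1 − cos(π·0.6749)) = -7.6106 → s = 2.3894

2.3894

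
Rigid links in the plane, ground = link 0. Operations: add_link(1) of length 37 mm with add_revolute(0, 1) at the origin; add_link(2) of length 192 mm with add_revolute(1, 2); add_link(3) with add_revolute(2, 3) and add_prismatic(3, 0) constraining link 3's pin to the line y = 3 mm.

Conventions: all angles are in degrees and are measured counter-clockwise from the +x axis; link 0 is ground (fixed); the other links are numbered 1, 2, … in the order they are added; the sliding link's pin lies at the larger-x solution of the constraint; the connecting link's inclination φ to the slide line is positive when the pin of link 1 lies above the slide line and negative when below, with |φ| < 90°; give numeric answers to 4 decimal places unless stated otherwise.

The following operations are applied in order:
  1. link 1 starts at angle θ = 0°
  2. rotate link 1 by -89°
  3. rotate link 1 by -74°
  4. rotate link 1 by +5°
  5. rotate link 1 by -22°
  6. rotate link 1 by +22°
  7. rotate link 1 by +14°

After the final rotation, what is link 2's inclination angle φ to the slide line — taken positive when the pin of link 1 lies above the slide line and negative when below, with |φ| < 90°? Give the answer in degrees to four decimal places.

geometry: r = 37 mm, L = 192 mm, e = 3 mm; θ starts at 0°
rotate link 1 by -89°: θ ← 0° -89° = -89°
rotate link 1 by -74°: θ ← -89° -74° = -163°
rotate link 1 by +5°: θ ← -163° +5° = -158°
rotate link 1 by -22°: θ ← -158° -22° = -180°
rotate link 1 by +22°: θ ← -180° +22° = -158°
rotate link 1 by +14°: θ ← -158° +14° = -144°
h = r sin θ − e = -21.748054 − 3 = -24.748054
sin φ = h / L = -24.748054 / 192 = -0.12889612
φ = arcsin(-0.12889612) = -7.405808°

-7.4058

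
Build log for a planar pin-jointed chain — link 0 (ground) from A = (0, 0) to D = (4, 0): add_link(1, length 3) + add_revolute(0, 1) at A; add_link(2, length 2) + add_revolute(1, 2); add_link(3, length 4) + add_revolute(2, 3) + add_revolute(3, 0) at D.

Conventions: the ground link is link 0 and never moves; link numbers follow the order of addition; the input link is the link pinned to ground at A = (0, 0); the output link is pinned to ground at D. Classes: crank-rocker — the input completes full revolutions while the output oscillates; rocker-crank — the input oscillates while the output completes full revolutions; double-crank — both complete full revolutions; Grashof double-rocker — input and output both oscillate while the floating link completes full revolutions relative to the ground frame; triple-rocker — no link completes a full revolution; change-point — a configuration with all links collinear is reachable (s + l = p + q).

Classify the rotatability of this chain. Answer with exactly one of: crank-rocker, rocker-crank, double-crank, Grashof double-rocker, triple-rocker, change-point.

lengths: ground=4, input=3, coupler=2, output=4
sorted: s=2 (shortest), l=4 (longest), p+q=7
s + l = 6 vs p + q = 7
s + l < p + q (Grashof) with shortest = coupler link → Grashof double-rocker

Grashof double-rocker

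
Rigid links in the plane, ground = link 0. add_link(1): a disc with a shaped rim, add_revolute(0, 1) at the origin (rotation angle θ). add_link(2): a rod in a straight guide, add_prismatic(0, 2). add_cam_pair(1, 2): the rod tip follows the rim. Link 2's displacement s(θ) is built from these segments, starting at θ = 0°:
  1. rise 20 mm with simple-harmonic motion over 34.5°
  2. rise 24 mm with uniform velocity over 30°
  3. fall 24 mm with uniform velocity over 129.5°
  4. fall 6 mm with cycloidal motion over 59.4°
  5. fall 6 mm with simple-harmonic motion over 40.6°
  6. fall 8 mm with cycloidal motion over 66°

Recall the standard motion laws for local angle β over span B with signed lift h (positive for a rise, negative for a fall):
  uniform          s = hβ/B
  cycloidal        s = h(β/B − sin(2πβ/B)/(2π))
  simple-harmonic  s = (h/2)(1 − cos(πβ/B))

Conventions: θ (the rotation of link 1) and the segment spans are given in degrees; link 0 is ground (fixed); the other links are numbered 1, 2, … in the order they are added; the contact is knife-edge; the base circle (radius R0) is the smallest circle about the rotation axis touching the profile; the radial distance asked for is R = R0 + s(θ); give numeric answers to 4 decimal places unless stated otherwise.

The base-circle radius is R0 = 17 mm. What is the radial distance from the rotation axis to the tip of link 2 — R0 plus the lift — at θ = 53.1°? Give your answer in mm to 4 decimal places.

segment 1 (0° to 34.5°, simple-harmonic, h = 20) is passed completely: s = 0.0000 + (20) = 20.0000
θ = 53.1° falls in segment 2 (34.5° to 64.5°, uniform, h = 24): β = 53.1 − 34.5 = 18.6°, B = 30°; Δs = 24·18.6/30 = 14.8800; s = 20.0000 + 14.8800 = 34.8800
R = R0 + s = 17 + 34.8800 = 51.8800

51.8800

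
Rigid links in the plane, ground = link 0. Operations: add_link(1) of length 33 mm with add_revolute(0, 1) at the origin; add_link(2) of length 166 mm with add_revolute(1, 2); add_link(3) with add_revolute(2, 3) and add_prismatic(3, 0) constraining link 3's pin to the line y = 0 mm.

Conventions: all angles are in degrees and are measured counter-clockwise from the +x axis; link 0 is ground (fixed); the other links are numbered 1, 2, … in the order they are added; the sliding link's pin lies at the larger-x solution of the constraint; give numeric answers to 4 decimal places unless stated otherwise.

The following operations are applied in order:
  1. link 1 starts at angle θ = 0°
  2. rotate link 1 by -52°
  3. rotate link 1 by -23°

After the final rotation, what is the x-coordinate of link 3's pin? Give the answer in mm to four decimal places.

geometry: r = 33 mm, L = 166 mm, e = 0 mm; θ starts at 0°
rotate link 1 by -52°: θ ← 0° -52° = -52°
rotate link 1 by -23°: θ ← -52° -23° = -75°
crank pin P = (r cos θ, r sin θ) = (8.541028, -31.875552)
h = r sin θ − e = -31.875552 − 0 = -31.875552
x = r cos θ + √(L² − h²) = 8.541028 + 162.910863 = 171.451891

171.4519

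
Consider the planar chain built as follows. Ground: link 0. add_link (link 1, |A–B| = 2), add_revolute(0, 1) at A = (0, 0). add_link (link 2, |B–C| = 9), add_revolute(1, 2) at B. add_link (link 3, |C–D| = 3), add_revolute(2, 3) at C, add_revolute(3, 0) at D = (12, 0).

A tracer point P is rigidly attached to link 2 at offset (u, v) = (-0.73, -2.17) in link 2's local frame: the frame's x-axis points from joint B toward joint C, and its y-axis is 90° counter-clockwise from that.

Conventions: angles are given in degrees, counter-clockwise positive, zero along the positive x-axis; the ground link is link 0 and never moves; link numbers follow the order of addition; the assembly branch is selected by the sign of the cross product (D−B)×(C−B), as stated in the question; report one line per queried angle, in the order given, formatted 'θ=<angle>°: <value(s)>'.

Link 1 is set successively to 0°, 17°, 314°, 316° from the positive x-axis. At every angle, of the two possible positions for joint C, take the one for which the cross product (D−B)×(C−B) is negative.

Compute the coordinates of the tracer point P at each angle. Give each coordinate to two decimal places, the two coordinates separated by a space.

A=(0,0), D=(12.00,0)
θ=0°: B = A + 2.00·(cos0°, sin0°) = (2.0000, 0.0000)
θ=0°: |BD| = 10.0000
θ=0°: circle(B,9.00) ∩ circle(D,3.00): a=8.6000, h=2.6533
θ=0°:   candidates: C₊=(10.6000,2.6533) cross=26.533; C₋=(10.6000,-2.6533) cross=-26.533
θ=0°:   branch - wants cross < 0 → take C=(10.6000,-2.6533) (cross=-26.533)
θ=0°: ex = (C−B)/|BC| = (0.9556,-0.2948); ey = (0.2948,0.9556)
θ=0°: P = B + -0.73·ex + -2.17·ey = (0.6627,-1.8583)
θ=17°: B = A + 2.00·(cos17°, sin17°) = (1.9126, 0.5847)
θ=17°: |BD| = 10.1043
θ=17°: circle(B,9.00) ∩ circle(D,3.00): a=8.6150, h=2.6042
θ=17°:   candidates: C₊=(10.6639,2.6860) cross=26.314; C₋=(10.3625,-2.5137) cross=-26.314
θ=17°:   branch - wants cross < 0 → take C=(10.3625,-2.5137) (cross=-26.314)
θ=17°: ex = (C−B)/|BC| = (0.9389,-0.3443); ey = (0.3443,0.9389)
θ=17°: P = B + -0.73·ex + -2.17·ey = (0.4802,-1.2013)
θ=314°: B = A + 2.00·(cos314°, sin314°) = (1.3893, -1.4387)
θ=314°: |BD| = 10.7078
θ=314°: circle(B,9.00) ∩ circle(D,3.00): a=8.7159, h=2.2433
θ=314°:   candidates: C₊=(9.7248,1.9554) cross=24.021; C₋=(10.3276,-2.4906) cross=-24.021
θ=314°:   branch - wants cross < 0 → take C=(10.3276,-2.4906) (cross=-24.021)
θ=314°: ex = (C−B)/|BC| = (0.9931,-0.1169); ey = (0.1169,0.9931)
θ=314°: P = B + -0.73·ex + -2.17·ey = (0.4107,-3.5085)
θ=316°: B = A + 2.00·(cos316°, sin316°) = (1.4387, -1.3893)
θ=316°: |BD| = 10.6523
θ=316°: circle(B,9.00) ∩ circle(D,3.00): a=8.7057, h=2.2827
θ=316°:   candidates: C₊=(9.7723,2.0093) cross=24.316; C₋=(10.3677,-2.5171) cross=-24.316
θ=316°:   branch - wants cross < 0 → take C=(10.3677,-2.5171) (cross=-24.316)
θ=316°: ex = (C−B)/|BC| = (0.9921,-0.1253); ey = (0.1253,0.9921)
θ=316°: P = B + -0.73·ex + -2.17·ey = (0.4425,-3.4507)

θ=0°: 0.66 -1.86
θ=17°: 0.48 -1.20
θ=314°: 0.41 -3.51
θ=316°: 0.44 -3.45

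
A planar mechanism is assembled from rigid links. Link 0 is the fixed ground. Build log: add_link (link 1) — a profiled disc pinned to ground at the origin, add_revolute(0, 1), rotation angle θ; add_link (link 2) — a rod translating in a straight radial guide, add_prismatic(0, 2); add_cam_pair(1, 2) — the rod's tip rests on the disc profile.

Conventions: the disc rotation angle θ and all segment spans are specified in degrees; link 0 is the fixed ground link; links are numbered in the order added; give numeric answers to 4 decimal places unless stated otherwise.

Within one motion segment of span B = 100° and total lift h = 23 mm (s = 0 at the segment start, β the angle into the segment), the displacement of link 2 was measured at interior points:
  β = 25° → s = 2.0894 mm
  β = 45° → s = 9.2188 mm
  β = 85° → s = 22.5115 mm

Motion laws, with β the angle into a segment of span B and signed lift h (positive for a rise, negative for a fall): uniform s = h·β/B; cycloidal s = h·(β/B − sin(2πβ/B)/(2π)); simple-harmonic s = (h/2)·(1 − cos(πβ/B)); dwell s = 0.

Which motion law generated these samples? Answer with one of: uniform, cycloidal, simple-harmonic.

candidates at β/B = r: uniform s = h·r (linear in β); cycloidal s = h·(r − sin(2πr)/(2π)); simple-harmonic s = (h/2)(1 − cos(πr))
β=25°: printed 2.0894 | uniform 5.7500, cycloidal 2.0894, simple-harmonic 3.3683
β=45°: printed 9.2188 | uniform 10.3500, cycloidal 9.2188, simple-harmonic 9.7010
β=85°: printed 22.5115 | uniform 19.5500, cycloidal 22.5115, simple-harmonic 21.7466
only one law matches every sample → cycloidal

cycloidal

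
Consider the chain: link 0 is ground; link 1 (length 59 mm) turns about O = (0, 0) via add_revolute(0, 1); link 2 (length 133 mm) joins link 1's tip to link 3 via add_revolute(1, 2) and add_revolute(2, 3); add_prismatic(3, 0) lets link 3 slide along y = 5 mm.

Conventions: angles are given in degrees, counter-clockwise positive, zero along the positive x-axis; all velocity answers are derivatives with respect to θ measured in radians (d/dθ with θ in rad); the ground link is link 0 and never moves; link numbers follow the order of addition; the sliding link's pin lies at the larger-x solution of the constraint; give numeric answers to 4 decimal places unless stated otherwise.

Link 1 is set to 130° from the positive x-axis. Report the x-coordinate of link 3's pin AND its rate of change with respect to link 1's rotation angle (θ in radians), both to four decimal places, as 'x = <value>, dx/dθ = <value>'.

geometry: r = 59 mm, L = 133 mm, e = 5 mm
crank pin P = (r cos θ, r sin θ) = (-37.924469, 45.196622)
h = r sin θ − e = 45.196622 − 5 = 40.196622
x = r cos θ + √(L² − h²) = -37.924469 + 126.780249 = 88.855780
dx/dθ = −r sin θ − h·r cos θ/√(L² − h²) (θ in radians; h = 40.196622) = -33.172387

x = 88.8558, dx/dθ = -33.1724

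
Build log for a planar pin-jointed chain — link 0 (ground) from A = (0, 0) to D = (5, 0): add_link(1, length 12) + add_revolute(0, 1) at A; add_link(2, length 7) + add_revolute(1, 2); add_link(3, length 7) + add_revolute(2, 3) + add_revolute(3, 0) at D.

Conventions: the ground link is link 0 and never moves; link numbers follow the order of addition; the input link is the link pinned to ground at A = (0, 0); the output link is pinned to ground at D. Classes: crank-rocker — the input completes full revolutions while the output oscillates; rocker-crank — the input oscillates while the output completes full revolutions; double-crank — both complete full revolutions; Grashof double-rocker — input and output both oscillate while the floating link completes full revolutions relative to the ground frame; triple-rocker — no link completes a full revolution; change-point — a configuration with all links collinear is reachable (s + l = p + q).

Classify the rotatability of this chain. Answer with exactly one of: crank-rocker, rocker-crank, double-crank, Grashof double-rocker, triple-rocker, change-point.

lengths: ground=5, input=12, coupler=7, output=7
sorted: s=5 (shortest), l=12 (longest), p+q=14
s + l = 17 vs p + q = 14
s + l > p + q → non-Grashof → no link fully rotates → triple-rocker

triple-rocker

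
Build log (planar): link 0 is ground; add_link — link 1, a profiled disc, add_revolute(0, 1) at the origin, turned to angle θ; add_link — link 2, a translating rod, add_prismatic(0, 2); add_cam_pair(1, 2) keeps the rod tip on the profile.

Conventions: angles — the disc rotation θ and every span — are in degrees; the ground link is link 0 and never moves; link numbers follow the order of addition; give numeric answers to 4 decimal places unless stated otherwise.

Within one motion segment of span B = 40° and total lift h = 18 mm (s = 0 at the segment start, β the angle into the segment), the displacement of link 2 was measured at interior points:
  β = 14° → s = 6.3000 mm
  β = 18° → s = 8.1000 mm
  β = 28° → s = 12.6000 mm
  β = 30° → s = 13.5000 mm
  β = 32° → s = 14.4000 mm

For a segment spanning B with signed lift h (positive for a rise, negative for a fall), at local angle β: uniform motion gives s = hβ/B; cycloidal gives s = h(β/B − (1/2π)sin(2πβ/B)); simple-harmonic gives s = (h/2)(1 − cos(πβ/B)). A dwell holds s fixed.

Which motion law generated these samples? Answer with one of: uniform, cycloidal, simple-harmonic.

candidates at β/B = r: uniform s = h·r (linear in β); cycloidal s = h·(r − sin(2πr)/(2π)); simple-harmonic s = (h/2)(1 − cos(πr))
β=14°: printed 6.3000 | uniform 6.3000, cycloidal 3.9823, simple-harmonic 4.9141
β=18°: printed 8.1000 | uniform 8.1000, cycloidal 7.2147, simple-harmonic 7.5921
β=28°: printed 12.6000 | uniform 12.6000, cycloidal 15.3246, simple-harmonic 14.2901
β=30°: printed 13.5000 | uniform 13.5000, cycloidal 16.3648, simple-harmonic 15.3640
β=32°: printed 14.4000 | uniform 14.4000, cycloidal 17.1246, simple-harmonic 16.2812
only one law matches every sample → uniform

uniform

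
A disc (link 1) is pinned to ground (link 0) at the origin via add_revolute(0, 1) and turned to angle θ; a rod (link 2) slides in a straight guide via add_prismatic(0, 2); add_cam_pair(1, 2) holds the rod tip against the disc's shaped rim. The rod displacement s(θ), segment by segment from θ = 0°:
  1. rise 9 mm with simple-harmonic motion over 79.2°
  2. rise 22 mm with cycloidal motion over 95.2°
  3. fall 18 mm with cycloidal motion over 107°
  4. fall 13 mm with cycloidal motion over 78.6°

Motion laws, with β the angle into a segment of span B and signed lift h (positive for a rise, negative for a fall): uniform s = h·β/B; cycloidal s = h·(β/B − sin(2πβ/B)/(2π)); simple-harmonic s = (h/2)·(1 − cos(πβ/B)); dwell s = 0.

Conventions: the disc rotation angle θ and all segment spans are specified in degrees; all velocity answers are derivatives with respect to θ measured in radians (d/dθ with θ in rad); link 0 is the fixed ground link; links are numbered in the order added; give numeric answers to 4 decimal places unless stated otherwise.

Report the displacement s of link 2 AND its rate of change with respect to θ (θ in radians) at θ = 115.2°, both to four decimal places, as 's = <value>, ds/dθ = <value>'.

segment 1 (0° to 79.2°, simple-harmonic, h = 9) is passed completely: s = 0.0000 + (9) = 9.0000
θ = 115.2° falls in segment 2 (79.2° to 174.4°, cycloidal, h = 22): β = 115.2 − 79.2 = 36°, B = 95.2°; Δs = 22·(0.3782 − sin(2π·0.3782)/(2π)) = 5.8930; s = 9.0000 + 5.8930 = 14.8930
velocity in seg [79.2°–174.4°] (cycloidal), θ in radians: β = 36° = 0.6283 rad, B = 95.2° = 1.6616 rad; ds/dθ = (h/B)(1 − cos(2πβ/B)) = (22/1.6616)(1 − cos(2π·0.3782)) = 22.786685 mm/rad

s = 14.8930, ds/dθ = 22.7867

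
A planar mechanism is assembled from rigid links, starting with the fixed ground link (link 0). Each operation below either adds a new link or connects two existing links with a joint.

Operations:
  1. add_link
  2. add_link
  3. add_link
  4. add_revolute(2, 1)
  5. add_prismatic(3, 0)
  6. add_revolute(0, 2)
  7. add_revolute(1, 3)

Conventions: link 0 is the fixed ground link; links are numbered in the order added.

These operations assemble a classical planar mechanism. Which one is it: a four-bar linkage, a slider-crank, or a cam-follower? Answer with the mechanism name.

links: 4 (incl. ground); joints: 3 revolute, 1 prismatic, 0 higher (cam) pair, forming one closed loop
4 links, 3 revolutes + 1 prismatic in one loop → slider-crank

slider-crank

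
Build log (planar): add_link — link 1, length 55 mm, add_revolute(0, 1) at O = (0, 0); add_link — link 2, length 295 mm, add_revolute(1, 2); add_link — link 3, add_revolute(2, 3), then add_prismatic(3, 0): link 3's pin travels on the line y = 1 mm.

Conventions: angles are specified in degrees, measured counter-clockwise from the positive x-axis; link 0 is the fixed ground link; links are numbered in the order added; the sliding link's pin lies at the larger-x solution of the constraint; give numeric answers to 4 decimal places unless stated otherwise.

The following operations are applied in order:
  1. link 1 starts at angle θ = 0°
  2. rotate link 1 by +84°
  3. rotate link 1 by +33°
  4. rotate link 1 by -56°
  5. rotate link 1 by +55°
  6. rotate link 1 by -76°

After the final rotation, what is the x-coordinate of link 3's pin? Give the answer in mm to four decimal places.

geometry: r = 55 mm, L = 295 mm, e = 1 mm; θ starts at 0°
rotate link 1 by +84°: θ ← 0° +84° = 84°
rotate link 1 by +33°: θ ← 84° +33° = 117°
rotate link 1 by -56°: θ ← 117° -56° = 61°
rotate link 1 by +55°: θ ← 61° +55° = 116°
rotate link 1 by -76°: θ ← 116° -76° = 40°
crank pin P = (r cos θ, r sin θ) = (42.132444, 35.353319)
h = r sin θ − e = 35.353319 − 1 = 34.353319
x = r cos θ + √(L² − h²) = 42.132444 + 292.992917 = 335.125362

335.1254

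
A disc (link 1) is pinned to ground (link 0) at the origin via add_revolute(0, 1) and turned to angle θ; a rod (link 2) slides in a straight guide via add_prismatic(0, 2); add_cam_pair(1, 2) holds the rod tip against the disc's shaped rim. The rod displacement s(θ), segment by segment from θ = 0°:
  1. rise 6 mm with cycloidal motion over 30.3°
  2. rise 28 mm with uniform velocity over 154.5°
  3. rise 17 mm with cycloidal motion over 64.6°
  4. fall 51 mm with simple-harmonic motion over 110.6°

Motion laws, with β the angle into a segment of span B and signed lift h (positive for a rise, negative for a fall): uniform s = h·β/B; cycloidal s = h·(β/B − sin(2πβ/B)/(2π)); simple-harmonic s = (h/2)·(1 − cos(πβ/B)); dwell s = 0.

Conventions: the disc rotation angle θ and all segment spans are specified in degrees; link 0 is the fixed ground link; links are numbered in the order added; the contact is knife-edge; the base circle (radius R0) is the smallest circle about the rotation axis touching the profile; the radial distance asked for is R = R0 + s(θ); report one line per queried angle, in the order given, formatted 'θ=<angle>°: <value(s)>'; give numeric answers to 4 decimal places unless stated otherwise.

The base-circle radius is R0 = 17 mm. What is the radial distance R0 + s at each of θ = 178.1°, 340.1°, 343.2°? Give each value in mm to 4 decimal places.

segment 1 (0° to 30.3°, cycloidal, h = 6) is passed completely: s = 0.0000 + (6) = 6.0000
θ = 178.1° falls in segment 2 (30.3° to 184.8°, uniform, h = 28): β = 178.1 − 30.3 = 147.8°, B = 154.5°; Δs = 28·147.8/154.5 = 26.7858; s = 6.0000 + 26.7858 = 32.7858
segment 2 (30.3° to 184.8°, uniform, h = 28) is passed completely: s = 6.0000 + (28) = 34.0000
segment 3 (184.8° to 249.4°, cycloidal, h = 17) is passed completely: s = 34.0000 + (17) = 51.0000
θ = 340.1° falls in segment 4 (249.4° to 360°, simple-harmonic, h = -51): β = 340.1 − 249.4 = 90.7°, B = 110.6°; Δs = -51/2·(1 − cos(π·0.8201)) = -47.0335; s = 51.0000 − 47.0335 = 3.9665
θ = 343.2° falls in segment 4 (249.4° to 360°, simple-harmonic, h = -51): β = 343.2 − 249.4 = 93.8°, B = 110.6°; Δs = -51/2·(1 − cos(π·0.8481)) = -48.1512; s = 51.0000 − 48.1512 = 2.8488
θ=178.1°: R = R0 + s = 17 + 32.7858 = 49.7858
θ=340.1°: R = R0 + s = 17 + 3.9665 = 20.9665
θ=343.2°: R = R0 + s = 17 + 2.8488 = 19.8488

θ=178.1°: 49.7858
θ=340.1°: 20.9665
θ=343.2°: 19.8488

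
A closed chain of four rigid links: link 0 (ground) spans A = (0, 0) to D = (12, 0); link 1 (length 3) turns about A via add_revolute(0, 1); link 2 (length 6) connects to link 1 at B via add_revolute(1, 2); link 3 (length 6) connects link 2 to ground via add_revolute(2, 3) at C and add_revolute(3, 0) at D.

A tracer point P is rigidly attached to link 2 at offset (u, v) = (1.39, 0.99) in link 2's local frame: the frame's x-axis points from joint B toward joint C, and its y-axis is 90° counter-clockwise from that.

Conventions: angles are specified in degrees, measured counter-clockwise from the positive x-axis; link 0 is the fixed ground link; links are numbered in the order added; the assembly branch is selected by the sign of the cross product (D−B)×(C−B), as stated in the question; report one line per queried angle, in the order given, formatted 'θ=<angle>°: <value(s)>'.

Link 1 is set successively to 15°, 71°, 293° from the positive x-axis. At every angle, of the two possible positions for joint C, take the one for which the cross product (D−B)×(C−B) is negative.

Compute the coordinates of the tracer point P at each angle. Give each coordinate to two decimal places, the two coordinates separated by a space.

A=(0,0), D=(12.00,0)
θ=15°: B = A + 3.00·(cos15°, sin15°) = (2.8978, 0.7765)
θ=15°: |BD| = 9.1353
θ=15°: circle(B,6.00) ∩ circle(D,6.00): a=4.5676, h=3.8906
θ=15°:   candidates: C₊=(7.7796,4.2647) cross=35.542; C₋=(7.1182,-3.4883) cross=-35.542
θ=15°:   branch - wants cross < 0 → take C=(7.1182,-3.4883) (cross=-35.542)
θ=15°: ex = (C−B)/|BC| = (0.7034,-0.7108); ey = (0.7108,0.7034)
θ=15°: P = B + 1.39·ex + 0.99·ey = (4.5792,0.4848)
θ=71°: B = A + 3.00·(cos71°, sin71°) = (0.9767, 2.8366)
θ=71°: |BD| = 11.3824
θ=71°: circle(B,6.00) ∩ circle(D,6.00): a=5.6912, h=1.9001
θ=71°:   candidates: C₊=(6.9619,3.2584) cross=21.627; C₋=(6.0148,-0.4218) cross=-21.627
θ=71°:   branch - wants cross < 0 → take C=(6.0148,-0.4218) (cross=-21.627)
θ=71°: ex = (C−B)/|BC| = (0.8397,-0.5431); ey = (0.5431,0.8397)
θ=71°: P = B + 1.39·ex + 0.99·ey = (2.6815,2.9130)
θ=293°: B = A + 3.00·(cos293°, sin293°) = (1.1722, -2.7615)
θ=293°: |BD| = 11.1744
θ=293°: circle(B,6.00) ∩ circle(D,6.00): a=5.5872, h=2.1870
θ=293°:   candidates: C₊=(6.0456,0.7385) cross=24.439; C₋=(7.1266,-3.5000) cross=-24.439
θ=293°:   branch - wants cross < 0 → take C=(7.1266,-3.5000) (cross=-24.439)
θ=293°: ex = (C−B)/|BC| = (0.9924,-0.1231); ey = (0.1231,0.9924)
θ=293°: P = B + 1.39·ex + 0.99·ey = (2.6735,-1.9501)

θ=15°: 4.58 0.48
θ=71°: 2.68 2.91
θ=293°: 2.67 -1.95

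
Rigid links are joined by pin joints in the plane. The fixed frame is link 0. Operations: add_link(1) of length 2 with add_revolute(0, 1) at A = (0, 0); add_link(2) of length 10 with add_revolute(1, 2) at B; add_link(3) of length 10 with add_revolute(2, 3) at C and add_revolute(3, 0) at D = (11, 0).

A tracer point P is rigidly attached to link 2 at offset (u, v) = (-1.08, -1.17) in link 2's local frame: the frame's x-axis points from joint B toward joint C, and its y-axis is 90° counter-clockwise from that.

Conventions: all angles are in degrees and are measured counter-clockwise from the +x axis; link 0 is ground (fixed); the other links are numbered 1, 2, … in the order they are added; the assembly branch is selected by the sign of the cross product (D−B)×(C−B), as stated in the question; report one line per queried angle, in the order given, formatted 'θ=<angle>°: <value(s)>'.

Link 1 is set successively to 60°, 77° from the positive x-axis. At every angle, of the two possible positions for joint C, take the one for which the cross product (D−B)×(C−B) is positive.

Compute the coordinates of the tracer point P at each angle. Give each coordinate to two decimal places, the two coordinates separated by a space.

A=(0,0), D=(11.00,0)
θ=60°: B = A + 2.00·(cos60°, sin60°) = (1.0000, 1.7321)
θ=60°: |BD| = 10.1489
θ=60°: circle(B,10.00) ∩ circle(D,10.00): a=5.0744, h=8.6168
θ=60°:   candidates: C₊=(7.4706,9.3565) cross=87.451; C₋=(4.5294,-7.6244) cross=-87.451
θ=60°:   branch + wants cross > 0 → take C=(7.4706,9.3565) (cross=87.451)
θ=60°: ex = (C−B)/|BC| = (0.6471,0.7624); ey = (-0.7624,0.6471)
θ=60°: P = B + -1.08·ex + -1.17·ey = (1.1932,0.1516)
θ=77°: B = A + 2.00·(cos77°, sin77°) = (0.4499, 1.9487)
θ=77°: |BD| = 10.7286
θ=77°: circle(B,10.00) ∩ circle(D,10.00): a=5.3643, h=8.4395
θ=77°:   candidates: C₊=(7.2579,9.2734) cross=90.543; C₋=(4.1920,-7.3247) cross=-90.543
θ=77°:   branch + wants cross > 0 → take C=(7.2579,9.2734) (cross=90.543)
θ=77°: ex = (C−B)/|BC| = (0.6808,0.7325); ey = (-0.7325,0.6808)
θ=77°: P = B + -1.08·ex + -1.17·ey = (0.5716,0.3611)

θ=60°: 1.19 0.15
θ=77°: 0.57 0.36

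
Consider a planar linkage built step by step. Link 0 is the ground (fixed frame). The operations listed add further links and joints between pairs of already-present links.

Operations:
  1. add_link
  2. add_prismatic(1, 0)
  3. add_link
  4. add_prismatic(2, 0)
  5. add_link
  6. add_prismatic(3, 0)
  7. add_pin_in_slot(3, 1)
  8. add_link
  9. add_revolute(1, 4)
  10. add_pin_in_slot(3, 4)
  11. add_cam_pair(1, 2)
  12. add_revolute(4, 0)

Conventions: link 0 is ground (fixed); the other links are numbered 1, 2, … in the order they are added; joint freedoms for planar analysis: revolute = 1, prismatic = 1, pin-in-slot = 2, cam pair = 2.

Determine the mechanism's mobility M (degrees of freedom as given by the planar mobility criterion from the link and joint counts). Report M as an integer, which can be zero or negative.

(L,J1,J2)=(1,0,0); link0 fixed
link1: (2,0,0)
P 1-0 [J1]: (2,1,0)
link2: (3,1,0)
P 2-0 [J1]: (3,2,0)
link3: (4,2,0)
P 3-0 [J1]: (4,3,0)
PS 3-1 [J2]: (4,3,1)
link4: (5,3,1)
R 1-4 [J1]: (5,4,1)
PS 3-4 [J2]: (5,4,2)
C 1-2 [J2]: (5,4,3)
R 4-0 [J1]: (5,5,3)
Grübler: 3·4 − 2·5 − 3 = -1

M = -1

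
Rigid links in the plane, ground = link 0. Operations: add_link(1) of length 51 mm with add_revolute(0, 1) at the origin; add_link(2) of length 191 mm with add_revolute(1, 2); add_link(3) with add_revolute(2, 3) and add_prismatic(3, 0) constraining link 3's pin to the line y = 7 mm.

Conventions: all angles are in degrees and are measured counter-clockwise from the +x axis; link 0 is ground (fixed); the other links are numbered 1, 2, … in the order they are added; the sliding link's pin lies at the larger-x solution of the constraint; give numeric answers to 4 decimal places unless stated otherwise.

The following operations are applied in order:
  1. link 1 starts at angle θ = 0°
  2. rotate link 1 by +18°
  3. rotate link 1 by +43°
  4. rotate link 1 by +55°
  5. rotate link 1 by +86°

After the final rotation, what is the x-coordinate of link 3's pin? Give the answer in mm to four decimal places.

geometry: r = 51 mm, L = 191 mm, e = 7 mm; θ starts at 0°
rotate link 1 by +18°: θ ← 0° +18° = 18°
rotate link 1 by +43°: θ ← 18° +43° = 61°
rotate link 1 by +55°: θ ← 61° +55° = 116°
rotate link 1 by +86°: θ ← 116° +86° = 202°
crank pin P = (r cos θ, r sin θ) = (-47.286377, -19.104936)
h = r sin θ − e = -19.104936 − 7 = -26.104936
x = r cos θ + √(L² − h²) = -47.286377 + 189.207643 = 141.921267

141.9213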